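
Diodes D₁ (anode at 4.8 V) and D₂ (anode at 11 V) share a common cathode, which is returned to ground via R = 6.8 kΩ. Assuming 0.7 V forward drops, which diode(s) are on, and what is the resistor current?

Assume both conduct. Then node N would need to be at both 4.8−0.7 = 4.1 V and 11−0.7 = 10.3 V, which is impossible.
Assume only D₂ conducts: V_N = 11 − 0.7 = 10.3 V, so I_R = 10.3/6.8 = 1.51 mA.
Check D₁: its anode-to-cathode voltage is 4.8 − 10.3 = -5.5 V < 0.7 V, so it is off. The assumption is consistent.

Only D₂ conducts; I_R ≈ 1.5 mA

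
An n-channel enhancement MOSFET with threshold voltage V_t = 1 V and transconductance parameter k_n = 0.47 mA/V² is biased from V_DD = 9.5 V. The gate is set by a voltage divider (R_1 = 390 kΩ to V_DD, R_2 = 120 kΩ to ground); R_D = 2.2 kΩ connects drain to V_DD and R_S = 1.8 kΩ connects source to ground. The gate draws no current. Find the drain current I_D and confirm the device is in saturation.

I_D ≈ 0.19 mA

V_G = V_DD·R_2/(R_1+R_2) = 9.5×120/510 = 2.24 V.
Assume saturation: I_D = (k_n/2)(V_GS − V_t)² with V_GS = V_G − I_D·R_S = 2.24 − 1.8·I_D.
Substituting gives 0.761·I_D² − 2.05·I_D + 0.359 = 0, with roots I_D = 0.189 or 2.5 mA.
The root I_D = 2.5 mA gives V_GS = -2.26 V ≤ V_t, so take I_D = 0.189 mA.
Then V_GS = 1.9 V and V_DS = V_DD − I_D(R_D+R_S) = 9.5 − 0.189×4 = 8.75 V.
Saturation requires V_DS ≥ V_GS − V_t = 0.896 V; 8.75 ≥ 0.896 ✓.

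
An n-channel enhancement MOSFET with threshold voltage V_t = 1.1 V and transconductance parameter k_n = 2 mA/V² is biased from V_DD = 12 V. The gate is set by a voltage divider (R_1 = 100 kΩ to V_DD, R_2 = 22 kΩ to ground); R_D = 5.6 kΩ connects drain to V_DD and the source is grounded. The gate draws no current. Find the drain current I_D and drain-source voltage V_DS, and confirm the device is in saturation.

V_G = V_DD·R_2/(R_1+R_2) = 12×22/122 = 2.16 V. With the source grounded, V_GS = V_G = 2.16 V.
Assume saturation: I_D = (k_n/2)(V_GS − V_t)² = (2/2)×(2.16 − 1.1)² = 1×1.06² = 1.13 mA.
V_DS = V_DD − I_D·R_D = 12 − 1.13×5.6 = 5.66 V.
Saturation requires V_DS ≥ V_GS − V_t = 1.06 V; 5.66 ≥ 1.06 ✓.

I_D ≈ 1.1 mA, V_DS ≈ 5.7 V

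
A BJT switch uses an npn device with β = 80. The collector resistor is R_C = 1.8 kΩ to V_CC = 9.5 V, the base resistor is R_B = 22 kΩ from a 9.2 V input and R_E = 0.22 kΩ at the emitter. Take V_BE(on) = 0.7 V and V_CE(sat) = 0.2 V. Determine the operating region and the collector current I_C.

saturation; I_C ≈ 4.6 mA

Assume active: I_B = (9.2 − 0.7)/(22 + 81×0.22) = 0.213 mA, I_C = β·I_B = 17.1 mA.
Then V_CE = 9.5 − 17.1×1.8 − 17.3×0.22 = -25 V < 0.2 V — the active assumption fails.
Re-solve with V_CE = 0.2 V. KCL at the emitter: V_E/R_E = (V_BB−0.7−V_E)/R_B + (V_CC−0.2−V_E)/R_C, giving V_E = 1.08 V.
I_C = (V_CC − 0.2 − V_E)/R_C = (9.3 − 1.08)/1.8 = 4.57 mA.
Check: I_B = (8.5 − 1.08)/22 = 0.337 mA, and β·I_B = 27 mA > I_C, confirming saturation.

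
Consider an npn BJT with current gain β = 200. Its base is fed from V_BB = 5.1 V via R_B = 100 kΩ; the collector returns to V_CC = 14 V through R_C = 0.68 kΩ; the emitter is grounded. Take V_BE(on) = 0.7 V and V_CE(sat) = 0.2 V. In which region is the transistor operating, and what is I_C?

Assume active. Base-emitter loop: I_B = (V_BB − V_BE)/R_B = (5.1 − 0.7)/100 = 0.044 mA.
I_C = β·I_B = 200×0.044 = 8.8 mA.
V_CE = V_CC − I_C·R_C = 14 − 8.8×0.68 = 8.02 V > V_CE(sat), so the active-region assumption holds.

active; I_C ≈ 8.8 mA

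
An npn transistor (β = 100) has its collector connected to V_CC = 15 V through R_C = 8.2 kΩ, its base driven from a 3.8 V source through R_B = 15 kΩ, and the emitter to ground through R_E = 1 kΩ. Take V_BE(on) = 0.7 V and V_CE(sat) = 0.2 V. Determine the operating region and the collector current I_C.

saturation; I_C ≈ 1.6 mA

Assume active: I_B = (3.8 − 0.7)/(15 + 101×1) = 0.0267 mA, I_C = β·I_B = 2.67 mA.
Then V_CE = 15 − 2.67×8.2 − 2.7×1 = -9.61 V < 0.2 V — the active assumption fails.
Re-solve with V_CE = 0.2 V. KCL at the emitter: V_E/R_E = (V_BB−0.7−V_E)/R_B + (V_CC−0.2−V_E)/R_C, giving V_E = 1.69 V.
I_C = (V_CC − 0.2 − V_E)/R_C = (14.8 − 1.69)/8.2 = 1.6 mA.
Check: I_B = (3.1 − 1.69)/15 = 0.0938 mA, and β·I_B = 9.38 mA > I_C, confirming saturation.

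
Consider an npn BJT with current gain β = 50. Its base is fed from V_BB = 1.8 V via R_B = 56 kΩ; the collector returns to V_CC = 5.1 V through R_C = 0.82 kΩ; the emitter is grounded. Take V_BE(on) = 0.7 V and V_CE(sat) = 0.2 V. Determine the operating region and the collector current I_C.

active; I_C ≈ 0.98 mA

Assume active. Base-emitter loop: I_B = (V_BB − V_BE)/R_B = (1.8 − 0.7)/56 = 0.0196 mA.
I_C = β·I_B = 50×0.0196 = 0.982 mA.
V_CE = V_CC − I_C·R_C = 5.1 − 0.982×0.82 = 4.29 V > V_CE(sat), so the active-region assumption holds.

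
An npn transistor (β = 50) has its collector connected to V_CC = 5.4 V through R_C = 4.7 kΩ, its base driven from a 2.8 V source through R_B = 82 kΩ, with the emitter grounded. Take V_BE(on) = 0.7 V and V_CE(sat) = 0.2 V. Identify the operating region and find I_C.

saturation; I_C ≈ 1.1 mA

Assume active: I_B = (2.8 − 0.7)/82 = 0.0256 mA, giving I_C = β·I_B = 1.28 mA.
But then V_CE = 5.4 − 1.28×4.7 = -0.618 V < V_CE(sat) = 0.2 V — impossible in the active region.
So the transistor is saturated. With V_CE = 0.2 V, I_C = (V_CC − 0.2)/R_C = 5.2/4.7 = 1.11 mA.
Check: β·I_B = 1.28 mA > I_C = 1.11 mA, confirming saturation.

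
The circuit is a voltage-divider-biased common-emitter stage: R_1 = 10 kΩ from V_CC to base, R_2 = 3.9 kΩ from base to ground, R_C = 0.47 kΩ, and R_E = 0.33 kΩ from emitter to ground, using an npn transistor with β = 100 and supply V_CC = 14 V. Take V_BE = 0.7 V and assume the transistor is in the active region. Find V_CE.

Thevenize the base divider: V_Th = V_CC·R_2/(R_1+R_2) = 14×3.9/13.9 = 3.93 V, R_Th = R_1‖R_2 = 2.81 kΩ.
Base-emitter loop: V_Th = I_B·R_Th + V_BE + (β+1)I_B·R_E, so I_B = (3.93 − 0.7) / (2.81 + 101×0.33) = 0.0893 mA.
I_C = β·I_B = 100×0.0893 = 8.93 mA, and I_E = (β+1)I_B = 9.02 mA.
V_CE = V_CC − I_C·R_C − I_E·R_E = 14 − 8.93×0.47 − 9.02×0.33 = 6.82 V.
V_CE = 6.82 V > 0.2 V confirms active-region operation.

V_CE ≈ 6.8 V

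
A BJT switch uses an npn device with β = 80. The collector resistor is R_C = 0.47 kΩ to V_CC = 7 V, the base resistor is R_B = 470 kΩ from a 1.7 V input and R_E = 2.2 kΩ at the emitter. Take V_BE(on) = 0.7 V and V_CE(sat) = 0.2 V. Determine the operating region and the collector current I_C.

active; I_C ≈ 0.12 mA

Assume active. Base-emitter loop: I_B = (V_BB − V_BE)/(R_B + (β+1)R_E) = (1.7 − 0.7)/(470 + 81×2.2) = 0.00154 mA.
I_C = β·I_B = 80×0.00154 = 0.123 mA.
V_CE = V_CC − I_C·R_C − I_E·R_E = 7 − 0.123×0.47 − 0.125×2.2 = 6.67 V > V_CE(sat), so the active-region assumption holds.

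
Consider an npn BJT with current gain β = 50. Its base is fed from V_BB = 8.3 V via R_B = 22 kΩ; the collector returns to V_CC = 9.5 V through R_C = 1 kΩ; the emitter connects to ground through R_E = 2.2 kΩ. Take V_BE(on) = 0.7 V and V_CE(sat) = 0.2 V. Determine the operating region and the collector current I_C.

active; I_C ≈ 2.8 mA

Assume active. Base-emitter loop: I_B = (V_BB − V_BE)/(R_B + (β+1)R_E) = (8.3 − 0.7)/(22 + 51×2.2) = 0.0566 mA.
I_C = β·I_B = 50×0.0566 = 2.83 mA.
V_CE = V_CC − I_C·R_C − I_E·R_E = 9.5 − 2.83×1 − 2.89×2.2 = 0.314 V > V_CE(sat), so the active-region assumption holds.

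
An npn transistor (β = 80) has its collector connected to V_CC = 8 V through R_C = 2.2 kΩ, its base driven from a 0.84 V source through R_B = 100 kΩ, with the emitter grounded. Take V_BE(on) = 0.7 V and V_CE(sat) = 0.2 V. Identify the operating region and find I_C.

Assume active. Base-emitter loop: I_B = (V_BB − V_BE)/R_B = (0.84 − 0.7)/100 = 0.0014 mA.
I_C = β·I_B = 80×0.0014 = 0.112 mA.
V_CE = V_CC − I_C·R_C = 8 − 0.112×2.2 = 7.75 V > V_CE(sat), so the active-region assumption holds.

active; I_C ≈ 0.11 mA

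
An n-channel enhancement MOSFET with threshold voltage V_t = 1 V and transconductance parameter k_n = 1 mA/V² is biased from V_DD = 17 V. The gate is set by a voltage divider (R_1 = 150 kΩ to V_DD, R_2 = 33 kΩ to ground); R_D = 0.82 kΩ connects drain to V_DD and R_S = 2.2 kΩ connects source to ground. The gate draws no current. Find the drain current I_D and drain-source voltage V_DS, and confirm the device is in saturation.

I_D ≈ 0.49 mA, V_DS ≈ 16 V

V_G = V_DD·R_2/(R_1+R_2) = 17×33/183 = 3.07 V.
Assume saturation: I_D = (k_n/2)(V_GS − V_t)² with V_GS = V_G − I_D·R_S = 3.07 − 2.2·I_D.
Substituting gives 2.42·I_D² − 5.54·I_D + 2.13 = 0, with roots I_D = 0.489 or 1.8 mA.
The root I_D = 1.8 mA gives V_GS = -0.898 V ≤ V_t, so take I_D = 0.489 mA.
Then V_GS = 1.99 V and V_DS = V_DD − I_D(R_D+R_S) = 17 − 0.489×3.02 = 15.5 V.
Saturation requires V_DS ≥ V_GS − V_t = 0.989 V; 15.5 ≥ 0.989 ✓.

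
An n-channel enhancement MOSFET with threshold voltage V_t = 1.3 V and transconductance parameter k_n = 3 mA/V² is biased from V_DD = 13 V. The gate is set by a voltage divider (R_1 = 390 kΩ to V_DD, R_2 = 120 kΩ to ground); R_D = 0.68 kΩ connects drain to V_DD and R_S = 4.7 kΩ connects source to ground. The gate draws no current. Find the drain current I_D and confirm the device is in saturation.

I_D ≈ 0.28 mA

V_G = V_DD·R_2/(R_1+R_2) = 13×120/510 = 3.06 V.
Assume saturation: I_D = (k_n/2)(V_GS − V_t)² with V_GS = V_G − I_D·R_S = 3.06 − 4.7·I_D.
Substituting gives 33.1·I_D² − 25.8·I_D + 4.64 = 0, with roots I_D = 0.282 or 0.497 mA.
The root I_D = 0.497 mA gives V_GS = 0.725 V ≤ V_t, so take I_D = 0.282 mA.
Then V_GS = 1.73 V and V_DS = V_DD − I_D(R_D+R_S) = 13 − 0.282×5.38 = 11.5 V.
Saturation requires V_DS ≥ V_GS − V_t = 0.434 V; 11.5 ≥ 0.434 ✓.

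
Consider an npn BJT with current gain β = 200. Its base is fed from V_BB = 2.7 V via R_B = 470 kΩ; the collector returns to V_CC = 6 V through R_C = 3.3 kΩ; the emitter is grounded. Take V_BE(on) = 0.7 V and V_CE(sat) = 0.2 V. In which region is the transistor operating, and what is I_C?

active; I_C ≈ 0.85 mA

Assume active. Base-emitter loop: I_B = (V_BB − V_BE)/R_B = (2.7 − 0.7)/470 = 0.00426 mA.
I_C = β·I_B = 200×0.00426 = 0.851 mA.
V_CE = V_CC − I_C·R_C = 6 − 0.851×3.3 = 3.19 V > V_CE(sat), so the active-region assumption holds.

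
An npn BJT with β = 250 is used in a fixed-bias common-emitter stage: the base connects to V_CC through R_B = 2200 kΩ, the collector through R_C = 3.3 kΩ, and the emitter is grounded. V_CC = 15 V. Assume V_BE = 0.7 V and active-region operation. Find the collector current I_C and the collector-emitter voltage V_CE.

Base loop: V_CC = I_B·R_B + V_BE, so I_B = (15 − 0.7)/2200 kΩ = 0.0065 mA.
In the active region I_C = β·I_B = 250 × 0.0065 = 1.63 mA.
Collector loop: V_CE = V_CC − I_C·R_C = 15 − 1.63×3.3 = 9.64 V.
Since V_CE = 9.64 V > V_CE(sat) ≈ 0.2 V, the transistor is in the active region as assumed.

I_C ≈ 1.6 mA, V_CE ≈ 9.6 V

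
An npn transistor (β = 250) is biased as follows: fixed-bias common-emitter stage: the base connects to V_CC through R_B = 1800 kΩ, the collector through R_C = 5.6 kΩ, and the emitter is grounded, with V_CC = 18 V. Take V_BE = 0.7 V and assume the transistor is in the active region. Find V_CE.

Base loop: V_CC = I_B·R_B + V_BE, so I_B = (18 − 0.7)/1800 kΩ = 0.00961 mA.
In the active region I_C = β·I_B = 250 × 0.00961 = 2.4 mA.
Collector loop: V_CE = V_CC − I_C·R_C = 18 − 2.4×5.6 = 4.54 V.
Since V_CE = 4.54 V > V_CE(sat) ≈ 0.2 V, the transistor is in the active region as assumed.

V_CE ≈ 4.5 V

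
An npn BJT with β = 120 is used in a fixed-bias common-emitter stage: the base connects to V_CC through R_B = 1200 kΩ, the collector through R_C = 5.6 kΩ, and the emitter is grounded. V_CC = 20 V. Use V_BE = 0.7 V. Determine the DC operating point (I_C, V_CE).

Base loop: V_CC = I_B·R_B + V_BE, so I_B = (20 − 0.7)/1200 kΩ = 0.0161 mA.
In the active region I_C = β·I_B = 120 × 0.0161 = 1.93 mA.
Collector loop: V_CE = V_CC − I_C·R_C = 20 − 1.93×5.6 = 9.19 V.
Since V_CE = 9.19 V > V_CE(sat) ≈ 0.2 V, the transistor is in the active region as assumed.

I_C ≈ 1.9 mA, V_CE ≈ 9.2 V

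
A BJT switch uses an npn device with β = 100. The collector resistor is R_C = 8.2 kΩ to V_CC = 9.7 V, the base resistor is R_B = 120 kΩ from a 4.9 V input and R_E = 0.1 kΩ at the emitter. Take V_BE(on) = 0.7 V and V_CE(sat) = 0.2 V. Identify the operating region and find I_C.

Assume active: I_B = (4.9 − 0.7)/(120 + 101×0.1) = 0.0323 mA, I_C = β·I_B = 3.23 mA.
Then V_CE = 9.7 − 3.23×8.2 − 3.26×0.1 = -17.1 V < 0.2 V — the active assumption fails.
Re-solve with V_CE = 0.2 V. KCL at the emitter: V_E/R_E = (V_BB−0.7−V_E)/R_B + (V_CC−0.2−V_E)/R_C, giving V_E = 0.118 V.
I_C = (V_CC − 0.2 − V_E)/R_C = (9.5 − 0.118)/8.2 = 1.14 mA.
Check: I_B = (4.2 − 0.118)/120 = 0.034 mA, and β·I_B = 3.4 mA > I_C, confirming saturation.

saturation; I_C ≈ 1.1 mA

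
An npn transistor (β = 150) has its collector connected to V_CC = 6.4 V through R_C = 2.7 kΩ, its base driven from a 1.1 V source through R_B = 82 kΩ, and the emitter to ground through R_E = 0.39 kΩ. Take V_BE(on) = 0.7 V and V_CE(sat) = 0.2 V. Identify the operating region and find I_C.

Assume active. Base-emitter loop: I_B = (V_BB − V_BE)/(R_B + (β+1)R_E) = (1.1 − 0.7)/(82 + 151×0.39) = 0.00284 mA.
I_C = β·I_B = 150×0.00284 = 0.426 mA.
V_CE = V_CC − I_C·R_C − I_E·R_E = 6.4 − 0.426×2.7 − 0.429×0.39 = 5.08 V > V_CE(sat), so the active-region assumption holds.

active; I_C ≈ 0.43 mA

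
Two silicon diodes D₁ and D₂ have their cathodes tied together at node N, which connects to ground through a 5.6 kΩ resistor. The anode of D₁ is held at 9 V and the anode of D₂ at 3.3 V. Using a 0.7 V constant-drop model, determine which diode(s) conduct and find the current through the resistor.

Assume both conduct. Then node N would need to be at both 9−0.7 = 8.3 V and 3.3−0.7 = 2.6 V, which is impossible.
Assume only D₁ conducts: V_N = 9 − 0.7 = 8.3 V, so I_R = 8.3/5.6 = 1.48 mA.
Check D₂: its anode-to-cathode voltage is 3.3 − 8.3 = -5 V < 0.7 V, so it is off. The assumption is consistent.

Only D₁ conducts; I_R ≈ 1.5 mA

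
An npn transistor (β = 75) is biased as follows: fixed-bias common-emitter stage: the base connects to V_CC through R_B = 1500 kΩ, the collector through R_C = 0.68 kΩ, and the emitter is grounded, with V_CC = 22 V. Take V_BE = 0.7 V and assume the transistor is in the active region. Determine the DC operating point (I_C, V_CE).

I_C ≈ 1.1 mA, V_CE ≈ 21 V

Base loop: V_CC = I_B·R_B + V_BE, so I_B = (22 − 0.7)/1500 kΩ = 0.0142 mA.
In the active region I_C = β·I_B = 75 × 0.0142 = 1.07 mA.
Collector loop: V_CE = V_CC − I_C·R_C = 22 − 1.07×0.68 = 21.3 V.
Since V_CE = 21.3 V > V_CE(sat) ≈ 0.2 V, the transistor is in the active region as assumed.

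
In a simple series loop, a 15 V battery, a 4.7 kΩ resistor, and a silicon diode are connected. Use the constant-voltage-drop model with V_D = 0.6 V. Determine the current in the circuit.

I ≈ 3.1 mA

KVL around the loop: 15 = V_D + I·R = 0.6 + I × 4.7 kΩ.
So I = (15 − 0.6) / 4.7 kΩ = 14.4 / 4.7 = 3.06 mA.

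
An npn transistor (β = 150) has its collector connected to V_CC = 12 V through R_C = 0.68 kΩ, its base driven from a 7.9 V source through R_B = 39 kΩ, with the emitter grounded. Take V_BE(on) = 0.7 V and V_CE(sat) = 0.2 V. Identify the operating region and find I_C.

Assume active: I_B = (7.9 − 0.7)/39 = 0.185 mA, giving I_C = β·I_B = 27.7 mA.
But then V_CE = 12 − 27.7×0.68 = -6.83 V < V_CE(sat) = 0.2 V — impossible in the active region.
So the transistor is saturated. With V_CE = 0.2 V, I_C = (V_CC − 0.2)/R_C = 11.8/0.68 = 17.4 mA.
Check: β·I_B = 27.7 mA > I_C = 17.4 mA, confirming saturation.

saturation; I_C ≈ 17 mA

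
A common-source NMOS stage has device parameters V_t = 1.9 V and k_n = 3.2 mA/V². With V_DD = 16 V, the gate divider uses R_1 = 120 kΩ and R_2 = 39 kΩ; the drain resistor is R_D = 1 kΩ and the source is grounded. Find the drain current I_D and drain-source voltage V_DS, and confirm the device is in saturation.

V_G = V_DD·R_2/(R_1+R_2) = 16×39/159 = 3.92 V. With the source grounded, V_GS = V_G = 3.92 V.
Assume saturation: I_D = (k_n/2)(V_GS − V_t)² = (3.2/2)×(3.92 − 1.9)² = 1.6×2.02² = 6.56 mA.
V_DS = V_DD − I_D·R_D = 16 − 6.56×1 = 9.44 V.
Saturation requires V_DS ≥ V_GS − V_t = 2.02 V; 9.44 ≥ 2.02 ✓.

I_D ≈ 6.6 mA, V_DS ≈ 9.4 V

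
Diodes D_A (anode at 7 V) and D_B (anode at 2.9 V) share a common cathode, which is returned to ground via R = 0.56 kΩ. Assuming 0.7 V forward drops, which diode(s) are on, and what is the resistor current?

Assume both conduct. Then node N would need to be at both 7−0.7 = 6.3 V and 2.9−0.7 = 2.2 V, which is impossible.
Assume only D_A conducts: V_N = 7 − 0.7 = 6.3 V, so I_R = 6.3/0.56 = 11.2 mA.
Check D_B: its anode-to-cathode voltage is 2.9 − 6.3 = -3.4 V < 0.7 V, so it is off. The assumption is consistent.

Only D_A conducts; I_R ≈ 11 mA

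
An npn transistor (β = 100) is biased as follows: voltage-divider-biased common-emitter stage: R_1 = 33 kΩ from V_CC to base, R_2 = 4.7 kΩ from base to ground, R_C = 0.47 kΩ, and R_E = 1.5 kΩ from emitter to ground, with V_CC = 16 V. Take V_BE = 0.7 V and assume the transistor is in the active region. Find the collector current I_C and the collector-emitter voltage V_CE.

I_C ≈ 0.83 mA, V_CE ≈ 14 V

Thevenize the base divider: V_Th = V_CC·R_2/(R_1+R_2) = 16×4.7/37.7 = 1.99 V, R_Th = R_1‖R_2 = 4.11 kΩ.
Base-emitter loop: V_Th = I_B·R_Th + V_BE + (β+1)I_B·R_E, so I_B = (1.99 − 0.7) / (4.11 + 101×1.5) = 0.00832 mA.
I_C = β·I_B = 100×0.00832 = 0.832 mA, and I_E = (β+1)I_B = 0.84 mA.
V_CE = V_CC − I_C·R_C − I_E·R_E = 16 − 0.832×0.47 − 0.84×1.5 = 14.3 V.
V_CE = 14.3 V > 0.2 V confirms active-region operation.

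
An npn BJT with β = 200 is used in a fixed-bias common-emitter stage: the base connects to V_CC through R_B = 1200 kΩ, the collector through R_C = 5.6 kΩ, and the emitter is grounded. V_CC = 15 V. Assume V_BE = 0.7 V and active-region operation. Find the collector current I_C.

I_C ≈ 2.4 mA

Base loop: V_CC = I_B·R_B + V_BE, so I_B = (15 − 0.7)/1200 kΩ = 0.0119 mA.
In the active region I_C = β·I_B = 200 × 0.0119 = 2.38 mA.
Collector loop: V_CE = V_CC − I_C·R_C = 15 − 2.38×5.6 = 1.65 V.
Since V_CE = 1.65 V > V_CE(sat) ≈ 0.2 V, the transistor is in the active region as assumed.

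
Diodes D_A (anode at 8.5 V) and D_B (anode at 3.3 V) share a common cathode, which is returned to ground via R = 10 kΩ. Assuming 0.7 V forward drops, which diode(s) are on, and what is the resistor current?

Assume both conduct. Then node N would need to be at both 8.5−0.7 = 7.8 V and 3.3−0.7 = 2.6 V, which is impossible.
Assume only D_A conducts: V_N = 8.5 − 0.7 = 7.8 V, so I_R = 7.8/10 = 0.78 mA.
Check D_B: its anode-to-cathode voltage is 3.3 − 7.8 = -4.5 V < 0.7 V, so it is off. The assumption is consistent.

Only D_A conducts; I_R ≈ 0.78 mA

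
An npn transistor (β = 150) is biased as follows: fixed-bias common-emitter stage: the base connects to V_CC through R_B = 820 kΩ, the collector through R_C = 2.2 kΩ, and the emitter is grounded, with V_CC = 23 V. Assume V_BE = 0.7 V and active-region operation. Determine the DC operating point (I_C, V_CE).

I_C ≈ 4.1 mA, V_CE ≈ 14 V

Base loop: V_CC = I_B·R_B + V_BE, so I_B = (23 − 0.7)/820 kΩ = 0.0272 mA.
In the active region I_C = β·I_B = 150 × 0.0272 = 4.08 mA.
Collector loop: V_CE = V_CC − I_C·R_C = 23 − 4.08×2.2 = 14 V.
Since V_CE = 14 V > V_CE(sat) ≈ 0.2 V, the transistor is in the active region as assumed.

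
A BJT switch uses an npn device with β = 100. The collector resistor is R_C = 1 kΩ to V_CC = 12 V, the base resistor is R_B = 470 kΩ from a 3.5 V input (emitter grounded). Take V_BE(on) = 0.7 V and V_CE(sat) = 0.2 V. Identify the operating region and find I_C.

Assume active. Base-emitter loop: I_B = (V_BB − V_BE)/R_B = (3.5 − 0.7)/470 = 0.00596 mA.
I_C = β·I_B = 100×0.00596 = 0.596 mA.
V_CE = V_CC − I_C·R_C = 12 − 0.596×1 = 11.4 V > V_CE(sat), so the active-region assumption holds.

active; I_C ≈ 0.6 mA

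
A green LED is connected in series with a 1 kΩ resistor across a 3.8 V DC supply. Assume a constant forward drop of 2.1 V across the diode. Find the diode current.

KVL around the loop: 3.8 = V_D + I·R = 2.1 + I × 1 kΩ.
So I = (3.8 − 2.1) / 1 kΩ = 1.7 / 1 = 1.7 mA.

I ≈ 1.7 mA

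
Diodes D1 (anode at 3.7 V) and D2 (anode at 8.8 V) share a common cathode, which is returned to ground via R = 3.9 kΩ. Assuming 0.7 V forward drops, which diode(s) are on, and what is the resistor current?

Only D2 conducts; I_R ≈ 2.1 mA

Assume both conduct. Then node N would need to be at both 3.7−0.7 = 3 V and 8.8−0.7 = 8.1 V, which is impossible.
Assume only D2 conducts: V_N = 8.8 − 0.7 = 8.1 V, so I_R = 8.1/3.9 = 2.08 mA.
Check D1: its anode-to-cathode voltage is 3.7 − 8.1 = -4.4 V < 0.7 V, so it is off. The assumption is consistent.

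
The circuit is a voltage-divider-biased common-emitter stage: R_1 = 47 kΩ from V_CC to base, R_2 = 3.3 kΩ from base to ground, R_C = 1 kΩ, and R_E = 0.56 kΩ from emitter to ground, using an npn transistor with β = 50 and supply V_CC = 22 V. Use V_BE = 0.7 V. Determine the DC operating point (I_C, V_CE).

Thevenize the base divider: V_Th = V_CC·R_2/(R_1+R_2) = 22×3.3/50.3 = 1.44 V, R_Th = R_1‖R_2 = 3.08 kΩ.
Base-emitter loop: V_Th = I_B·R_Th + V_BE + (β+1)I_B·R_E, so I_B = (1.44 − 0.7) / (3.08 + 51×0.56) = 0.0235 mA.
I_C = β·I_B = 50×0.0235 = 1.17 mA, and I_E = (β+1)I_B = 1.2 mA.
V_CE = V_CC − I_C·R_C − I_E·R_E = 22 − 1.17×1 − 1.2×0.56 = 20.2 V.
V_CE = 20.2 V > 0.2 V confirms active-region operation.

I_C ≈ 1.2 mA, V_CE ≈ 20 V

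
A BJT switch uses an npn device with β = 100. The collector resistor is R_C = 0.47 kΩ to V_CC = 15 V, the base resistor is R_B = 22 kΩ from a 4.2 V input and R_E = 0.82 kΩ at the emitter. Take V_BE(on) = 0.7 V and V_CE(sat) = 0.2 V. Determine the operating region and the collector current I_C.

Assume active. Base-emitter loop: I_B = (V_BB − V_BE)/(R_B + (β+1)R_E) = (4.2 − 0.7)/(22 + 101×0.82) = 0.0334 mA.
I_C = β·I_B = 100×0.0334 = 3.34 mA.
V_CE = V_CC − I_C·R_C − I_E·R_E = 15 − 3.34×0.47 − 3.37×0.82 = 10.7 V > V_CE(sat), so the active-region assumption holds.

active; I_C ≈ 3.3 mA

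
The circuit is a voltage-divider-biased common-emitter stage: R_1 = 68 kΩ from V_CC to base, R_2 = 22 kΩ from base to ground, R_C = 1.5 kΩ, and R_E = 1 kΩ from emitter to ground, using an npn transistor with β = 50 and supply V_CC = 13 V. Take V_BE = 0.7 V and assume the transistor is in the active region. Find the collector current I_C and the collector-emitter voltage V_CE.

Thevenize the base divider: V_Th = V_CC·R_2/(R_1+R_2) = 13×22/90 = 3.18 V, R_Th = R_1‖R_2 = 16.6 kΩ.
Base-emitter loop: V_Th = I_B·R_Th + V_BE + (β+1)I_B·R_E, so I_B = (3.18 − 0.7) / (16.6 + 51×1) = 0.0366 mA.
I_C = β·I_B = 50×0.0366 = 1.83 mA, and I_E = (β+1)I_B = 1.87 mA.
V_CE = V_CC − I_C·R_C − I_E·R_E = 13 − 1.83×1.5 − 1.87×1 = 8.38 V.
V_CE = 8.38 V > 0.2 V confirms active-region operation.

I_C ≈ 1.8 mA, V_CE ≈ 8.4 V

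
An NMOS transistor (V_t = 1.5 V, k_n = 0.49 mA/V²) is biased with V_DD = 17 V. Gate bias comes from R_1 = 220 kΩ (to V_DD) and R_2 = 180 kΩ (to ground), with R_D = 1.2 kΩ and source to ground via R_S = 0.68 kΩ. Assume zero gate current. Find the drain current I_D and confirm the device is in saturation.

V_G = V_DD·R_2/(R_1+R_2) = 17×180/400 = 7.65 V.
Assume saturation: I_D = (k_n/2)(V_GS − V_t)² with V_GS = V_G − I_D·R_S = 7.65 − 0.68·I_D.
Substituting gives 0.113·I_D² − 3.05·I_D + 9.27 = 0, with roots I_D = 3.49 or 23.4 mA.
The root I_D = 23.4 mA gives V_GS = -8.28 V ≤ V_t, so take I_D = 3.49 mA.
Then V_GS = 5.28 V and V_DS = V_DD − I_D(R_D+R_S) = 17 − 3.49×1.88 = 10.4 V.
Saturation requires V_DS ≥ V_GS − V_t = 3.78 V; 10.4 ≥ 3.78 ✓.

I_D ≈ 3.5 mA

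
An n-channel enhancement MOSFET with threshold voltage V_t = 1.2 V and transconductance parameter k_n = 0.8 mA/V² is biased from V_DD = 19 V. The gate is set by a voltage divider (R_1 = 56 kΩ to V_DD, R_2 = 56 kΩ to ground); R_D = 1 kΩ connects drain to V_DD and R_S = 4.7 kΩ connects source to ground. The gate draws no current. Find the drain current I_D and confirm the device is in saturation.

I_D ≈ 1.4 mA

V_G = V_DD·R_2/(R_1+R_2) = 19×56/112 = 9.5 V.
Assume saturation: I_D = (k_n/2)(V_GS − V_t)² with V_GS = V_G − I_D·R_S = 9.5 − 4.7·I_D.
Substituting gives 8.84·I_D² − 32.2·I_D + 27.6 = 0, with roots I_D = 1.37 or 2.27 mA.
The root I_D = 2.27 mA gives V_GS = -1.18 V ≤ V_t, so take I_D = 1.37 mA.
Then V_GS = 3.05 V and V_DS = V_DD − I_D(R_D+R_S) = 19 − 1.37×5.7 = 11.2 V.
Saturation requires V_DS ≥ V_GS − V_t = 1.85 V; 11.2 ≥ 1.85 ✓.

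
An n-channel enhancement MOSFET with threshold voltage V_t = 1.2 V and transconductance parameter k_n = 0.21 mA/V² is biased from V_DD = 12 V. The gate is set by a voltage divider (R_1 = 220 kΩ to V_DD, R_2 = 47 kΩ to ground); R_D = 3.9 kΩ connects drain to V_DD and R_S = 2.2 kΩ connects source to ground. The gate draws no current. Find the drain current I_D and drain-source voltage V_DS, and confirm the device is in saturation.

V_G = V_DD·R_2/(R_1+R_2) = 12×47/267 = 2.11 V.
Assume saturation: I_D = (k_n/2)(V_GS − V_t)² with V_GS = V_G − I_D·R_S = 2.11 − 2.2·I_D.
Substituting gives 0.508·I_D² − 1.42·I_D + 0.0874 = 0, with roots I_D = 0.0629 or 2.73 mA.
The root I_D = 2.73 mA gives V_GS = -3.9 V ≤ V_t, so take I_D = 0.0629 mA.
Then V_GS = 1.97 V and V_DS = V_DD − I_D(R_D+R_S) = 12 − 0.0629×6.1 = 11.6 V.
Saturation requires V_DS ≥ V_GS − V_t = 0.774 V; 11.6 ≥ 0.774 ✓.

I_D ≈ 0.063 mA, V_DS ≈ 12 V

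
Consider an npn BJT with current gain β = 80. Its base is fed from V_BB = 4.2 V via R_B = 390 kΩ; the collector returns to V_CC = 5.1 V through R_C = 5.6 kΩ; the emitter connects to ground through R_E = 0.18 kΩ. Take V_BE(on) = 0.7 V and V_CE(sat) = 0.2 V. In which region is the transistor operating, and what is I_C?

Assume active. Base-emitter loop: I_B = (V_BB − V_BE)/(R_B + (β+1)R_E) = (4.2 − 0.7)/(390 + 81×0.18) = 0.00865 mA.
I_C = β·I_B = 80×0.00865 = 0.692 mA.
V_CE = V_CC − I_C·R_C − I_E·R_E = 5.1 − 0.692×5.6 − 0.701×0.18 = 1.1 V > V_CE(sat), so the active-region assumption holds.

active; I_C ≈ 0.69 mA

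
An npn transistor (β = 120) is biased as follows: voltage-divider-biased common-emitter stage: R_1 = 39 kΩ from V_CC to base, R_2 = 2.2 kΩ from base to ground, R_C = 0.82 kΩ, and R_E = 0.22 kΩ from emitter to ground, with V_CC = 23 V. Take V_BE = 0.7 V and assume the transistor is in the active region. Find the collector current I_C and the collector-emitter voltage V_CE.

I_C ≈ 2.2 mA, V_CE ≈ 21 V

Thevenize the base divider: V_Th = V_CC·R_2/(R_1+R_2) = 23×2.2/41.2 = 1.23 V, R_Th = R_1‖R_2 = 2.08 kΩ.
Base-emitter loop: V_Th = I_B·R_Th + V_BE + (β+1)I_B·R_E, so I_B = (1.23 − 0.7) / (2.08 + 121×0.22) = 0.0184 mA.
I_C = β·I_B = 120×0.0184 = 2.21 mA, and I_E = (β+1)I_B = 2.23 mA.
V_CE = V_CC − I_C·R_C − I_E·R_E = 23 − 2.21×0.82 − 2.23×0.22 = 20.7 V.
V_CE = 20.7 V > 0.2 V confirms active-region operation.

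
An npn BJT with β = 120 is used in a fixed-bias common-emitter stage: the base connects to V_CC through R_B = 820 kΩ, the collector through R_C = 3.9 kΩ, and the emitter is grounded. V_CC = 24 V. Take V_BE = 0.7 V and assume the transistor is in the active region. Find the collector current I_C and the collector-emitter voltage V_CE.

I_C ≈ 3.4 mA, V_CE ≈ 11 V

Base loop: V_CC = I_B·R_B + V_BE, so I_B = (24 − 0.7)/820 kΩ = 0.0284 mA.
In the active region I_C = β·I_B = 120 × 0.0284 = 3.41 mA.
Collector loop: V_CE = V_CC − I_C·R_C = 24 − 3.41×3.9 = 10.7 V.
Since V_CE = 10.7 V > V_CE(sat) ≈ 0.2 V, the transistor is in the active region as assumed.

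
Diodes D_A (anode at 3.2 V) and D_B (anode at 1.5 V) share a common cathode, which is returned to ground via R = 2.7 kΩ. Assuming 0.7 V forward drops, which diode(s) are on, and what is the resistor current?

Only D_A conducts; I_R ≈ 0.93 mA

Assume both conduct. Then node N would need to be at both 3.2−0.7 = 2.5 V and 1.5−0.7 = 0.8 V, which is impossible.
Assume only D_A conducts: V_N = 3.2 − 0.7 = 2.5 V, so I_R = 2.5/2.7 = 0.926 mA.
Check D_B: its anode-to-cathode voltage is 1.5 − 2.5 = -1 V < 0.7 V, so it is off. The assumption is consistent.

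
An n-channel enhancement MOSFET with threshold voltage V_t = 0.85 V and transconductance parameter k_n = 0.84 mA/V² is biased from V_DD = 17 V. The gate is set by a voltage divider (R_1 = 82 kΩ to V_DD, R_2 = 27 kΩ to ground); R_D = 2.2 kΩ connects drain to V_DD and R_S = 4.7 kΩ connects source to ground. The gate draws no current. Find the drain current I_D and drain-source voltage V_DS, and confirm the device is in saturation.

V_G = V_DD·R_2/(R_1+R_2) = 17×27/109 = 4.21 V.
Assume saturation: I_D = (k_n/2)(V_GS − V_t)² with V_GS = V_G − I_D·R_S = 4.21 − 4.7·I_D.
Substituting gives 9.28·I_D² − 14.3·I_D + 4.74 = 0, with roots I_D = 0.486 or 1.05 mA.
The root I_D = 1.05 mA gives V_GS = -0.733 V ≤ V_t, so take I_D = 0.486 mA.
Then V_GS = 1.93 V and V_DS = V_DD − I_D(R_D+R_S) = 17 − 0.486×6.9 = 13.6 V.
Saturation requires V_DS ≥ V_GS − V_t = 1.08 V; 13.6 ≥ 1.08 ✓.

I_D ≈ 0.49 mA, V_DS ≈ 14 V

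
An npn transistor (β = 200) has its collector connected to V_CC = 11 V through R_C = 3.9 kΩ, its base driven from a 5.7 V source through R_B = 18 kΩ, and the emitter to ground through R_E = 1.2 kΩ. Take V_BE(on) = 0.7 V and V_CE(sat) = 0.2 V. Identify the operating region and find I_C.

Assume active: I_B = (5.7 − 0.7)/(18 + 201×1.2) = 0.0193 mA, I_C = β·I_B = 3.86 mA.
Then V_CE = 11 − 3.86×3.9 − 3.88×1.2 = -8.7 V < 0.2 V — the active assumption fails.
Re-solve with V_CE = 0.2 V. KCL at the emitter: V_E/R_E = (V_BB−0.7−V_E)/R_B + (V_CC−0.2−V_E)/R_C, giving V_E = 2.66 V.
I_C = (V_CC − 0.2 − V_E)/R_C = (10.8 − 2.66)/3.9 = 2.09 mA.
Check: I_B = (5 − 2.66)/18 = 0.13 mA, and β·I_B = 26 mA > I_C, confirming saturation.

saturation; I_C ≈ 2.1 mA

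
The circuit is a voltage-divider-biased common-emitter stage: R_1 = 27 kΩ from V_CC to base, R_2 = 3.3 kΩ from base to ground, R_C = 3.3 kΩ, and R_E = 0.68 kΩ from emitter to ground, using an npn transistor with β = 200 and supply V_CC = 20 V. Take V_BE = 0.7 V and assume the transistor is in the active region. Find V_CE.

V_CE ≈ 12 V

Thevenize the base divider: V_Th = V_CC·R_2/(R_1+R_2) = 20×3.3/30.3 = 2.18 V, R_Th = R_1‖R_2 = 2.94 kΩ.
Base-emitter loop: V_Th = I_B·R_Th + V_BE + (β+1)I_B·R_E, so I_B = (2.18 − 0.7) / (2.94 + 201×0.68) = 0.0106 mA.
I_C = β·I_B = 200×0.0106 = 2.12 mA, and I_E = (β+1)I_B = 2.13 mA.
V_CE = V_CC − I_C·R_C − I_E·R_E = 20 − 2.12×3.3 − 2.13×0.68 = 11.6 V.
V_CE = 11.6 V > 0.2 V confirms active-region operation.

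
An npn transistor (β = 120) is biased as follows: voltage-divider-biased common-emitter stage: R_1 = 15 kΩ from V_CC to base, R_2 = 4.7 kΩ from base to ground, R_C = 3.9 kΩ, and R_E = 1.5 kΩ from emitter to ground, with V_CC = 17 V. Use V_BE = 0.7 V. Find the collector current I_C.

I_C ≈ 2.2 mA

Thevenize the base divider: V_Th = V_CC·R_2/(R_1+R_2) = 17×4.7/19.7 = 4.06 V, R_Th = R_1‖R_2 = 3.58 kΩ.
Base-emitter loop: V_Th = I_B·R_Th + V_BE + (β+1)I_B·R_E, so I_B = (4.06 − 0.7) / (3.58 + 121×1.5) = 0.0181 mA.
I_C = β·I_B = 120×0.0181 = 2.18 mA, and I_E = (β+1)I_B = 2.19 mA.
V_CE = V_CC − I_C·R_C − I_E·R_E = 17 − 2.18×3.9 − 2.19×1.5 = 5.22 V.
V_CE = 5.22 V > 0.2 V confirms active-region operation.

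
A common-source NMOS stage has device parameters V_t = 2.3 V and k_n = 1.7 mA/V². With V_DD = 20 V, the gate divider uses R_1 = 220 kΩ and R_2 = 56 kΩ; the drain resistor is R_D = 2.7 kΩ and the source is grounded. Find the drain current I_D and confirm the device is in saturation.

V_G = V_DD·R_2/(R_1+R_2) = 20×56/276 = 4.06 V. With the source grounded, V_GS = V_G = 4.06 V.
Assume saturation: I_D = (k_n/2)(V_GS − V_t)² = (1.7/2)×(4.06 − 2.3)² = 0.85×1.76² = 2.63 mA.
V_DS = V_DD − I_D·R_D = 20 − 2.63×2.7 = 12.9 V.
Saturation requires V_DS ≥ V_GS − V_t = 1.76 V; 12.9 ≥ 1.76 ✓.

I_D ≈ 2.6 mA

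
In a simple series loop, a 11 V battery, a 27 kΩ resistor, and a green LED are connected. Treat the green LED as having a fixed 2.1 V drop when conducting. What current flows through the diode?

I ≈ 0.33 mA

KVL around the loop: 11 = V_D + I·R = 2.1 + I × 27 kΩ.
So I = (11 − 2.1) / 27 kΩ = 8.9 / 27 = 0.33 mA.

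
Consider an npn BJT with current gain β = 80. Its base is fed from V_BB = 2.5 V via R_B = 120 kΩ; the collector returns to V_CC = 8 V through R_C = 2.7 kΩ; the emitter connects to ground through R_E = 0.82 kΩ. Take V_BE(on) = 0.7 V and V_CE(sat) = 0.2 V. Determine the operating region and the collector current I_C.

active; I_C ≈ 0.77 mA

Assume active. Base-emitter loop: I_B = (V_BB − V_BE)/(R_B + (β+1)R_E) = (2.5 − 0.7)/(120 + 81×0.82) = 0.00966 mA.
I_C = β·I_B = 80×0.00966 = 0.772 mA.
V_CE = V_CC − I_C·R_C − I_E·R_E = 8 − 0.772×2.7 − 0.782×0.82 = 5.27 V > V_CE(sat), so the active-region assumption holds.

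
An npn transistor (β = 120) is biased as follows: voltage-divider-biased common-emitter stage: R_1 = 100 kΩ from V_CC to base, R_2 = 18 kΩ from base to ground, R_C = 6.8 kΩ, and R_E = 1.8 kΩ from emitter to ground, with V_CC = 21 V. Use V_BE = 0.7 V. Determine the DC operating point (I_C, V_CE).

I_C ≈ 1.3 mA, V_CE ≈ 9.9 V

Thevenize the base divider: V_Th = V_CC·R_2/(R_1+R_2) = 21×18/118 = 3.2 V, R_Th = R_1‖R_2 = 15.3 kΩ.
Base-emitter loop: V_Th = I_B·R_Th + V_BE + (β+1)I_B·R_E, so I_B = (3.2 − 0.7) / (15.3 + 121×1.8) = 0.0107 mA.
I_C = β·I_B = 120×0.0107 = 1.29 mA, and I_E = (β+1)I_B = 1.3 mA.
V_CE = V_CC − I_C·R_C − I_E·R_E = 21 − 1.29×6.8 − 1.3×1.8 = 9.9 V.
V_CE = 9.9 V > 0.2 V confirms active-region operation.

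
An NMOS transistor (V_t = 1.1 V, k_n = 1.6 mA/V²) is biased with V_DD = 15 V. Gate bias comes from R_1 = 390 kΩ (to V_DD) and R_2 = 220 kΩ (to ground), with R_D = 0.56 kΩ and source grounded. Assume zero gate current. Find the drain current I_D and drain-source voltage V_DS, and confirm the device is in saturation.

I_D ≈ 15 mA, V_DS ≈ 6.7 V

V_G = V_DD·R_2/(R_1+R_2) = 15×220/610 = 5.41 V. With the source grounded, V_GS = V_G = 5.41 V.
Assume saturation: I_D = (k_n/2)(V_GS − V_t)² = (1.6/2)×(5.41 − 1.1)² = 0.8×4.31² = 14.9 mA.
V_DS = V_DD − I_D·R_D = 15 − 14.9×0.56 = 6.68 V.
Saturation requires V_DS ≥ V_GS − V_t = 4.31 V; 6.68 ≥ 4.31 ✓.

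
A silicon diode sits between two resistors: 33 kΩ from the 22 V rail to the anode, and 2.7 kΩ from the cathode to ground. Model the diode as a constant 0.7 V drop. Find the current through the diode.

The two resistors are in series with the diode, so KVL gives 22 = I·33 + 0.7 + I·2.7.
I = (22 − 0.7) / (33 + 2.7) kΩ = 21.3 / 35.7 = 0.597 mA.

I ≈ 0.6 mA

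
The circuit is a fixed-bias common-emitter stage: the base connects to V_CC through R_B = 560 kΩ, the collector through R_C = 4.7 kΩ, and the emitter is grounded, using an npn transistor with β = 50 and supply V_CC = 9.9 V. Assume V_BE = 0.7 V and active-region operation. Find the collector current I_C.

Base loop: V_CC = I_B·R_B + V_BE, so I_B = (9.9 − 0.7)/560 kΩ = 0.0164 mA.
In the active region I_C = β·I_B = 50 × 0.0164 = 0.821 mA.
Collector loop: V_CE = V_CC − I_C·R_C = 9.9 − 0.821×4.7 = 6.04 V.
Since V_CE = 6.04 V > V_CE(sat) ≈ 0.2 V, the transistor is in the active region as assumed.

I_C ≈ 0.82 mA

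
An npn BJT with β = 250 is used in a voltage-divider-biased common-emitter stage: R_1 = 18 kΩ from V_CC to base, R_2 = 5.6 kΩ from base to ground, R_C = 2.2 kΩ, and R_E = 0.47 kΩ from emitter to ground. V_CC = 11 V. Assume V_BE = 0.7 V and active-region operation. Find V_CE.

V_CE ≈ 0.56 V

Thevenize the base divider: V_Th = V_CC·R_2/(R_1+R_2) = 11×5.6/23.6 = 2.61 V, R_Th = R_1‖R_2 = 4.27 kΩ.
Base-emitter loop: V_Th = I_B·R_Th + V_BE + (β+1)I_B·R_E, so I_B = (2.61 − 0.7) / (4.27 + 251×0.47) = 0.0156 mA.
I_C = β·I_B = 250×0.0156 = 3.91 mA, and I_E = (β+1)I_B = 3.92 mA.
V_CE = V_CC − I_C·R_C − I_E·R_E = 11 − 3.91×2.2 − 3.92×0.47 = 0.562 V.
V_CE = 0.562 V > 0.2 V confirms active-region operation.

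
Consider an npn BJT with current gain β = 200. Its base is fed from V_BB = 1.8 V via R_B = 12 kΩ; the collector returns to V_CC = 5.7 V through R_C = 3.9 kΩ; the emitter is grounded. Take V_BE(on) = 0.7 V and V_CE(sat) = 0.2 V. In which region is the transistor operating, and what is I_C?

Assume active: I_B = (1.8 − 0.7)/12 = 0.0917 mA, giving I_C = β·I_B = 18.3 mA.
But then V_CE = 5.7 − 18.3×3.9 = -65.8 V < V_CE(sat) = 0.2 V — impossible in the active region.
So the transistor is saturated. With V_CE = 0.2 V, I_C = (V_CC − 0.2)/R_C = 5.5/3.9 = 1.41 mA.
Check: β·I_B = 18.3 mA > I_C = 1.41 mA, confirming saturation.

saturation; I_C ≈ 1.4 mA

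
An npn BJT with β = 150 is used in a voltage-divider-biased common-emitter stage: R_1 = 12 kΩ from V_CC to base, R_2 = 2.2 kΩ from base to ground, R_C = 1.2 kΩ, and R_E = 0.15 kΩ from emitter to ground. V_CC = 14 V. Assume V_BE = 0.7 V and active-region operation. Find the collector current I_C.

I_C ≈ 9 mA

Thevenize the base divider: V_Th = V_CC·R_2/(R_1+R_2) = 14×2.2/14.2 = 2.17 V, R_Th = R_1‖R_2 = 1.86 kΩ.
Base-emitter loop: V_Th = I_B·R_Th + V_BE + (β+1)I_B·R_E, so I_B = (2.17 − 0.7) / (1.86 + 151×0.15) = 0.0599 mA.
I_C = β·I_B = 150×0.0599 = 8.99 mA, and I_E = (β+1)I_B = 9.05 mA.
V_CE = V_CC − I_C·R_C − I_E·R_E = 14 − 8.99×1.2 − 9.05×0.15 = 1.85 V.
V_CE = 1.85 V > 0.2 V confirms active-region operation.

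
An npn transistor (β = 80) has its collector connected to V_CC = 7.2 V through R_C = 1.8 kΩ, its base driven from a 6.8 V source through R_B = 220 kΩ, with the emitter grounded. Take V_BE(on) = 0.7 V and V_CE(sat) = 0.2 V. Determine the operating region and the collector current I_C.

Assume active. Base-emitter loop: I_B = (V_BB − V_BE)/R_B = (6.8 − 0.7)/220 = 0.0277 mA.
I_C = β·I_B = 80×0.0277 = 2.22 mA.
V_CE = V_CC − I_C·R_C = 7.2 − 2.22×1.8 = 3.21 V > V_CE(sat), so the active-region assumption holds.

active; I_C ≈ 2.2 mA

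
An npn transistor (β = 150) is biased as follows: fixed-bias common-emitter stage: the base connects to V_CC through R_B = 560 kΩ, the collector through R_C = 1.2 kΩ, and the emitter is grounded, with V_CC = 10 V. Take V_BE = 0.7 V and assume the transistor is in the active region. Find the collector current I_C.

Base loop: V_CC = I_B·R_B + V_BE, so I_B = (10 − 0.7)/560 kΩ = 0.0166 mA.
In the active region I_C = β·I_B = 150 × 0.0166 = 2.49 mA.
Collector loop: V_CE = V_CC − I_C·R_C = 10 − 2.49×1.2 = 7.01 V.
Since V_CE = 7.01 V > V_CE(sat) ≈ 0.2 V, the transistor is in the active region as assumed.

I_C ≈ 2.5 mA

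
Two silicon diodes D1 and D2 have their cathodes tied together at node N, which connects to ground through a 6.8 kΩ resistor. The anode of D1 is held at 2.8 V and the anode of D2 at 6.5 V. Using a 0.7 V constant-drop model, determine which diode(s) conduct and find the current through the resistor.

Assume both conduct. Then node N would need to be at both 2.8−0.7 = 2.1 V and 6.5−0.7 = 5.8 V, which is impossible.
Assume only D2 conducts: V_N = 6.5 − 0.7 = 5.8 V, so I_R = 5.8/6.8 = 0.853 mA.
Check D1: its anode-to-cathode voltage is 2.8 − 5.8 = -3 V < 0.7 V, so it is off. The assumption is consistent.

Only D2 conducts; I_R ≈ 0.85 mA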